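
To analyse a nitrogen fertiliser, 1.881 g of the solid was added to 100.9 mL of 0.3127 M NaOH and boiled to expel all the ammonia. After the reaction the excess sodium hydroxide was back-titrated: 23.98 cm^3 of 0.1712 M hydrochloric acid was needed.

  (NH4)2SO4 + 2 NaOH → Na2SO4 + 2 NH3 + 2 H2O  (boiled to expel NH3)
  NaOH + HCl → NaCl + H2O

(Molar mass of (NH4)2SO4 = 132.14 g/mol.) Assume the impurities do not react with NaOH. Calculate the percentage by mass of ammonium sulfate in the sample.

n(NaOH) added = 0.1009 × 0.3127 = 0.03155 mol
n(HCl) used in back-titration = 0.02398 × 0.1712 = 4.105 × 10^-3 mol
n(NaOH) left over = 4.105 × 10^-3 mol (1:1 ratio)
n(NaOH) consumed by analyte = 0.03155 − 4.105 × 10^-3 = 0.02745 mol
From the 1:2 ratio, n((NH4)2SO4) = 1/2 × 0.02745 = 0.01372 mol
mass of (NH4)2SO4 = 0.01372 × 132.14 = 1.813 g
% (NH4)2SO4 = 1.813 / 1.881 × 100 = 96.40 %

96.40 %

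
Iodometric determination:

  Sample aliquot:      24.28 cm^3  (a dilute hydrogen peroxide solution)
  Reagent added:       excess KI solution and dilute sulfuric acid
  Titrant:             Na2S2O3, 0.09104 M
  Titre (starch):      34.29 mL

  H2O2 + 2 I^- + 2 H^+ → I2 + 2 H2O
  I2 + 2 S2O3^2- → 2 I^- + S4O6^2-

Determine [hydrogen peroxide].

0.06429 M

n(S2O3^2-) = 0.03429 × 0.09104 = 3.122 × 10^-3 mol
n(I2) = n(S2O3^2-)/2 = 1.561 × 10^-3 mol
n(H2O2) in the aliquot = 1.561 × 10^-3 mol (1:1 ratio)
[H2O2] = 1.561 × 10^-3 / 0.02428 = 0.06429 mol/L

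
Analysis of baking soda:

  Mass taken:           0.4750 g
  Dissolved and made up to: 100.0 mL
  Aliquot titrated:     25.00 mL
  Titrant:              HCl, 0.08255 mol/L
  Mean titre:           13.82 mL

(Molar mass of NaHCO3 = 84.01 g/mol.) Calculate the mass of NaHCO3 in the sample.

NaHCO3 + HCl → NaCl + H2O + CO2
n(HCl) per titration = 0.01382 × 0.08255 = 1.141 × 10^-3 mol
n(NaHCO3) in each aliquot = 1.141 × 10^-3 mol (1:1 ratio)
n(NaHCO3) in the whole flask = 1.141 × 10^-3 × 100.0/25.00 = 4.563 × 10^-3 mol
mass of NaHCO3 = 4.563 × 10^-3 × 84.01 = 0.3834 g

0.3834 g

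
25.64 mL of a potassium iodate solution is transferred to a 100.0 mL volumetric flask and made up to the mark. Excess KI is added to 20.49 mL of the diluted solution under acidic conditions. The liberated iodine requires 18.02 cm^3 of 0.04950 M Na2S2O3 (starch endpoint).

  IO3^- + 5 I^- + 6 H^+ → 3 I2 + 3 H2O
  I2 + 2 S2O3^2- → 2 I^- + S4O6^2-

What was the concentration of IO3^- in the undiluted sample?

n(S2O3^2-) = 0.01802 × 0.04950 = 8.920 × 10^-4 mol
n(I2) = n(S2O3^2-)/2 = 4.460 × 10^-4 mol
From the 1:3 ratio, n(IO3^-) in the aliquot = 1/3 × 4.460 × 10^-4 = 1.487 × 10^-4 mol
[IO3^-]_dilute = 1.487 × 10^-4 / 0.02049 = 0.007255 mol/L
[IO3^-]_original = 0.007255 × 100.0/25.64 = 0.02830 mol/L

0.02830 M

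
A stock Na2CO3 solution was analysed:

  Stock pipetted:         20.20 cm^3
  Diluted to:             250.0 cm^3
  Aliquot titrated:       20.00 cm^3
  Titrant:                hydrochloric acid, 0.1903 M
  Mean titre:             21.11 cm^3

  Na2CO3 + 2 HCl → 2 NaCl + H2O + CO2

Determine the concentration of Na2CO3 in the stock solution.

1.243 M

n(HCl) = 0.02111 × 0.1903 = 4.017 × 10^-3 mol
From the 1:2 ratio, n(Na2CO3) in the aliquot = 1/2 × 4.017 × 10^-3 = 2.009 × 10^-3 mol
[Na2CO3]_dilute = 2.009 × 10^-3 / 0.02000 = 0.1004 mol/L
Dilution factor = 250.0 / 20.20 = 12.38
[Na2CO3]_stock = 0.1004 × 12.38 = 1.243 mol/L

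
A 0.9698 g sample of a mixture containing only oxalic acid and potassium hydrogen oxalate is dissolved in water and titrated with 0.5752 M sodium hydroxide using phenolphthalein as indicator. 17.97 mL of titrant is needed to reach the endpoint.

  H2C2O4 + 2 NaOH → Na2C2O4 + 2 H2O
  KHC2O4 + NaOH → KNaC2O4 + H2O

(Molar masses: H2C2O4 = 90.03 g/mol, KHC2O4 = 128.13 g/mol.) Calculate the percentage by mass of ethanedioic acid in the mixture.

19.80 %

n(NaOH) = 0.01797 × 0.5752 = 0.01034 mol
Let x = n(H2C2O4), y = n(KHC2O4).
Titrant: 2x + 1y = 0.01034;  mass: 90.03x + 128.13y = 0.9698
Solving, x = 2.133 × 10^-3 mol, y = 6.070 × 10^-3 mol
mass of H2C2O4 = 2.133 × 10^-3 × 90.03 = 0.1920 g
% H2C2O4 = 0.1920 / 0.9698 × 100 = 19.80 %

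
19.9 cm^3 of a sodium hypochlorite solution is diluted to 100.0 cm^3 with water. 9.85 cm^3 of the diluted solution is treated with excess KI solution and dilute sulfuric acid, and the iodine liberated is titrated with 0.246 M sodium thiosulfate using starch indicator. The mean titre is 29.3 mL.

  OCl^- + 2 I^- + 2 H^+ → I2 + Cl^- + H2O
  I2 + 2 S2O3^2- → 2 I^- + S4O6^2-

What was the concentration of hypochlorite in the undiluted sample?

n(S2O3^2-) = 0.0293 × 0.246 = 7.21 × 10^-3 mol
n(I2) = n(S2O3^2-)/2 = 3.60 × 10^-3 mol
n(OCl^-) in the aliquot = 3.60 × 10^-3 mol (1:1 ratio)
[OCl^-]_dilute = 3.60 × 10^-3 / 0.00985 = 0.366 mol/L
[OCl^-]_original = 0.366 × 100.0/19.9 = 1.84 mol/L

1.84 M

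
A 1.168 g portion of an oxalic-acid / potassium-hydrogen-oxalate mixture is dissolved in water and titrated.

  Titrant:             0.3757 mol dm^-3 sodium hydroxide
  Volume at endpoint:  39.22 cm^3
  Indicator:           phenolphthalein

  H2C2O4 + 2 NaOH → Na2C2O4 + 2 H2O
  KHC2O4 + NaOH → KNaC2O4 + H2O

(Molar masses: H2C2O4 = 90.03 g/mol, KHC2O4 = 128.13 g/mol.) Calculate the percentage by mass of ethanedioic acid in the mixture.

33.39 %

n(NaOH) = 0.03922 × 0.3757 = 0.01473 mol
Let x = n(H2C2O4), y = n(KHC2O4).
Titrant: 2x + 1y = 0.01473;  mass: 90.03x + 128.13y = 1.168
Solving, x = 4.331 × 10^-3 mol, y = 6.072 × 10^-3 mol
mass of H2C2O4 = 4.331 × 10^-3 × 90.03 = 0.3899 g
% H2C2O4 = 0.3899 / 1.168 × 100 = 33.39 %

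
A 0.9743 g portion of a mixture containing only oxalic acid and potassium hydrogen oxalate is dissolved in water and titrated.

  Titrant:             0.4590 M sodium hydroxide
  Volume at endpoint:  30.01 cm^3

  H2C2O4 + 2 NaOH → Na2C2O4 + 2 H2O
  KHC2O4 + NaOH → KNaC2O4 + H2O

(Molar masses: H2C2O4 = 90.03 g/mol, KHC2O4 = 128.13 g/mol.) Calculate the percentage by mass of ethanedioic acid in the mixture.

43.95 %

n(NaOH) = 0.03001 × 0.4590 = 0.01377 mol
Let x = n(H2C2O4), y = n(KHC2O4).
Titrant: 2x + 1y = 0.01377;  mass: 90.03x + 128.13y = 0.9743
Solving, x = 4.756 × 10^-3 mol, y = 4.262 × 10^-3 mol
mass of H2C2O4 = 4.756 × 10^-3 × 90.03 = 0.4282 g
% H2C2O4 = 0.4282 / 0.9743 × 100 = 43.95 %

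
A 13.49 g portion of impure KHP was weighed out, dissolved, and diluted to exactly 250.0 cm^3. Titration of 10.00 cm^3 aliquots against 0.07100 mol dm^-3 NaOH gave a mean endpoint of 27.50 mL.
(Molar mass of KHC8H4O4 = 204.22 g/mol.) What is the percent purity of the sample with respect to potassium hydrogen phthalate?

73.90 %

KHC8H4O4 + NaOH → KNaC8H4O4 + H2O
n(NaOH) per titration = 0.02750 × 0.07100 = 1.952 × 10^-3 mol
n(KHC8H4O4) in each aliquot = 1.952 × 10^-3 mol (1:1 ratio)
n(KHC8H4O4) in the whole flask = 1.952 × 10^-3 × 250.0/10.00 = 0.04881 mol
mass of KHC8H4O4 = 0.04881 × 204.22 = 9.968 g
% KHC8H4O4 = 9.968 / 13.49 × 100 = 73.90 %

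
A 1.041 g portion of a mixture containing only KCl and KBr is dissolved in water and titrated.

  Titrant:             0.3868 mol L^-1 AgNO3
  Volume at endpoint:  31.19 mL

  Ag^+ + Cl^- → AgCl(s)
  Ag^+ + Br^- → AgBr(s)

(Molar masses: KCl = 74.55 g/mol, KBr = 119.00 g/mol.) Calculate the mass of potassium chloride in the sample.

0.6619 g

n(AgNO3) = 0.03119 × 0.3868 = 0.01206 mol
Let x = n(KCl), y = n(KBr).
Titrant: 1x + 1y = 0.01206;  mass: 74.55x + 119.00y = 1.041
Solving, x = 8.879 × 10^-3 mol, y = 3.186 × 10^-3 mol
mass of KCl = 8.879 × 10^-3 × 74.55 = 0.6619 g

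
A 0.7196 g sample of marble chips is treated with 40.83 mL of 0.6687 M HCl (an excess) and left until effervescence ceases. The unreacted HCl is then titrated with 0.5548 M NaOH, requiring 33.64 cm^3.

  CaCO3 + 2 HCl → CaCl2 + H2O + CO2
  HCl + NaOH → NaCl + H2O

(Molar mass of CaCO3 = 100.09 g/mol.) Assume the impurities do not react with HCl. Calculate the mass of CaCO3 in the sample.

0.4324 g

n(HCl) added = 0.04083 × 0.6687 = 0.02730 mol
n(NaOH) used in back-titration = 0.03364 × 0.5548 = 0.01866 mol
n(HCl) left over = 0.01866 mol (1:1 ratio)
n(HCl) consumed by analyte = 0.02730 − 0.01866 = 8.640 × 10^-3 mol
From the 1:2 ratio, n(CaCO3) = 1/2 × 8.640 × 10^-3 = 4.320 × 10^-3 mol
mass of CaCO3 = 4.320 × 10^-3 × 100.09 = 0.4324 g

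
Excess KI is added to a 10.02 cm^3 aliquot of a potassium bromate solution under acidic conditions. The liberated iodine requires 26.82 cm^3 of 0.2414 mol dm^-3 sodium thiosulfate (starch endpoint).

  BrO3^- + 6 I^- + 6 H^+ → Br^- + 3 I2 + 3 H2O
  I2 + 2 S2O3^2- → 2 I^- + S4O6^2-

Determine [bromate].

n(S2O3^2-) = 0.02682 × 0.2414 = 6.474 × 10^-3 mol
n(I2) = n(S2O3^2-)/2 = 3.237 × 10^-3 mol
From the 1:3 ratio, n(BrO3^-) in the aliquot = 1/3 × 3.237 × 10^-3 = 1.079 × 10^-3 mol
[BrO3^-] = 1.079 × 10^-3 / 0.01002 = 0.1077 mol/L

0.1077 mol/L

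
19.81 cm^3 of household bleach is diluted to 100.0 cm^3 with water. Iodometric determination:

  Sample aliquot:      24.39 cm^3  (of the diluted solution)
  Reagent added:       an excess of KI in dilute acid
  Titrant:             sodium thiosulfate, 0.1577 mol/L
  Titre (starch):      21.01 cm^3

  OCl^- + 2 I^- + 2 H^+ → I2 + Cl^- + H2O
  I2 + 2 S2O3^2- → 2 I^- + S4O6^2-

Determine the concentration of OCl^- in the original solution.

0.3429 mol/L

n(S2O3^2-) = 0.02101 × 0.1577 = 3.313 × 10^-3 mol
n(I2) = n(S2O3^2-)/2 = 1.657 × 10^-3 mol
n(OCl^-) in the aliquot = 1.657 × 10^-3 mol (1:1 ratio)
[OCl^-]_dilute = 1.657 × 10^-3 / 0.02439 = 0.06792 mol/L
[OCl^-]_original = 0.06792 × 100.0/19.81 = 0.3429 mol/L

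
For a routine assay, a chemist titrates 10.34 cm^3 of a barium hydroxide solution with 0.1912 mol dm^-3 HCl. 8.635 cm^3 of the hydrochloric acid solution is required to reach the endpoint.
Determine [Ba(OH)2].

0.07984 mol/L

Ba(OH)2 + 2 HCl → BaCl2 + 2 H2O
n(HCl) = 0.008635 L × 0.1912 mol/L = 1.651 × 10^-3 mol
From the 1:2 mole ratio, n(Ba(OH)2) = 1/2 × 1.651 × 10^-3 = 8.255 × 10^-4 mol
[Ba(OH)2] = 8.255 × 10^-4 mol / 0.01034 L = 0.07984 mol/L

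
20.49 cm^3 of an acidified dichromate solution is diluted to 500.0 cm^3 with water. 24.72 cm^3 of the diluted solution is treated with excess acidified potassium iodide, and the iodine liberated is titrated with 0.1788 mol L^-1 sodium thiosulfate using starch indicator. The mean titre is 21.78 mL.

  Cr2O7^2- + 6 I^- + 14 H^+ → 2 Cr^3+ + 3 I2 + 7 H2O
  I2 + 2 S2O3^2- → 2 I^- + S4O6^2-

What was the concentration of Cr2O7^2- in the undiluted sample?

n(S2O3^2-) = 0.02178 × 0.1788 = 3.894 × 10^-3 mol
n(I2) = n(S2O3^2-)/2 = 1.947 × 10^-3 mol
From the 1:3 ratio, n(Cr2O7^2-) in the aliquot = 1/3 × 1.947 × 10^-3 = 6.490 × 10^-4 mol
[Cr2O7^2-]_dilute = 6.490 × 10^-4 / 0.02472 = 0.02626 mol/L
[Cr2O7^2-]_original = 0.02626 × 500.0/20.49 = 0.6407 mol/L

0.6407 mol/L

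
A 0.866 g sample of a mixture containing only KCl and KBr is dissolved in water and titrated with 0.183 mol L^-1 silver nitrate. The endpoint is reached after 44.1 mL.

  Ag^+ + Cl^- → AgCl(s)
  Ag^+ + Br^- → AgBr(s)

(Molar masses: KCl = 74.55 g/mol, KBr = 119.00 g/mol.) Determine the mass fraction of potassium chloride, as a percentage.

n(AgNO3) = 0.0441 × 0.183 = 8.07 × 10^-3 mol
Let x = n(KCl), y = n(KBr).
Titrant: 1x + 1y = 8.07 × 10^-3;  mass: 74.55x + 119.00y = 0.866
Solving, x = 2.12 × 10^-3 mol, y = 5.95 × 10^-3 mol
mass of KCl = 2.12 × 10^-3 × 74.55 = 0.158 g
% KCl = 0.158 / 0.866 × 100 = 18.3 %

18.3 %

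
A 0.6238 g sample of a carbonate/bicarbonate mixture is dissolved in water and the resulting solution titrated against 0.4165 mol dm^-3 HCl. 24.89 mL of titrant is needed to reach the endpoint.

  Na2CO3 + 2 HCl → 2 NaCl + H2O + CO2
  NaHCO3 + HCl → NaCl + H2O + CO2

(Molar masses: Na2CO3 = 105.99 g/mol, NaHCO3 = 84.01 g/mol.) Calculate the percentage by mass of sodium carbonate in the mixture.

67.69 %

n(HCl) = 0.02489 × 0.4165 = 0.01037 mol
Let x = n(Na2CO3), y = n(NaHCO3).
Titrant: 2x + 1y = 0.01037;  mass: 105.99x + 84.01y = 0.6238
Solving, x = 3.984 × 10^-3 mol, y = 2.399 × 10^-3 mol
mass of Na2CO3 = 3.984 × 10^-3 × 105.99 = 0.4222 g
% Na2CO3 = 0.4222 / 0.6238 × 100 = 67.69 %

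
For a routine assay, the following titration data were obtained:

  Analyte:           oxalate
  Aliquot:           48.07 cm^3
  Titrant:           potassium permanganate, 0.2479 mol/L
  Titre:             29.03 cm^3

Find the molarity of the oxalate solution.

0.3743 mol/L

2 MnO4^- + 5 C2O4^2- + 16 H^+ → 2 Mn^2+ + 10 CO2 + 8 H2O
n(KMnO4) = 0.02903 L × 0.2479 mol/L = 7.197 × 10^-3 mol
From the 5:2 mole ratio, n(C2O4^2-) = 5/2 × 7.197 × 10^-3 = 0.01799 mol
[C2O4^2-] = 0.01799 mol / 0.04807 L = 0.3743 mol/L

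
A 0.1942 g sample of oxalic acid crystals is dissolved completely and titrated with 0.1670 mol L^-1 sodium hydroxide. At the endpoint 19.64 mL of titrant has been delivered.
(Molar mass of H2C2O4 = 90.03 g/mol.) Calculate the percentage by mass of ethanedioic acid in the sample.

H2C2O4 + 2 NaOH → Na2C2O4 + 2 H2O
n(NaOH) = 0.01964 L × 0.1670 mol/L = 3.280 × 10^-3 mol
From the 1:2 ratio, n(H2C2O4) = 1/2 × 3.280 × 10^-3 = 1.640 × 10^-3 mol
mass of H2C2O4 = 1.640 × 10^-3 × 90.03 g/mol = 0.1476 g
% H2C2O4 = 0.1476 / 0.1942 × 100 = 76.03 %

76.03 %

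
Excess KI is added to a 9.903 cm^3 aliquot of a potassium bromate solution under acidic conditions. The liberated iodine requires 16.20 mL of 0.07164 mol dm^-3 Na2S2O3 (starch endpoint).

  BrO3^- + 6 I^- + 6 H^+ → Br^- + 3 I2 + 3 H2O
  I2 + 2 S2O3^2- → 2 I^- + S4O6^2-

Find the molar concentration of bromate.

n(S2O3^2-) = 0.01620 × 0.07164 = 1.161 × 10^-3 mol
n(I2) = n(S2O3^2-)/2 = 5.803 × 10^-4 mol
From the 1:3 ratio, n(BrO3^-) in the aliquot = 1/3 × 5.803 × 10^-4 = 1.934 × 10^-4 mol
[BrO3^-] = 1.934 × 10^-4 / 0.009903 = 0.01953 mol/L

0.01953 mol/L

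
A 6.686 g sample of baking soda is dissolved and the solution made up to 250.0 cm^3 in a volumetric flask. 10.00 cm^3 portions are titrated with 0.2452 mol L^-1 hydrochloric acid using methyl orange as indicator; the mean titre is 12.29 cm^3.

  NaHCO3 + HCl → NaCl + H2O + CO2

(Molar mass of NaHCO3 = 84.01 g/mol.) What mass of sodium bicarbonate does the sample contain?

n(HCl) per titration = 0.01229 × 0.2452 = 3.014 × 10^-3 mol
n(NaHCO3) in each aliquot = 3.014 × 10^-3 mol (1:1 ratio)
n(NaHCO3) in the whole flask = 3.014 × 10^-3 × 250.0/10.00 = 0.07534 mol
mass of NaHCO3 = 0.07534 × 84.01 = 6.329 g

6.329 g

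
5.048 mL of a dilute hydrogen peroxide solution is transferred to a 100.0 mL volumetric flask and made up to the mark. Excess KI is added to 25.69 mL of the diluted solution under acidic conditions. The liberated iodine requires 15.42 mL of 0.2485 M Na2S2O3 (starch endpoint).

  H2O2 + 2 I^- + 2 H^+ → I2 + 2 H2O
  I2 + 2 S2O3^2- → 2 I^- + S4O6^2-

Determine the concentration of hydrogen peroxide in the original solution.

1.477 M

n(S2O3^2-) = 0.01542 × 0.2485 = 3.832 × 10^-3 mol
n(I2) = n(S2O3^2-)/2 = 1.916 × 10^-3 mol
n(H2O2) in the aliquot = 1.916 × 10^-3 mol (1:1 ratio)
[H2O2]_dilute = 1.916 × 10^-3 / 0.02569 = 0.07458 mol/L
[H2O2]_original = 0.07458 × 100.0/5.048 = 1.477 mol/L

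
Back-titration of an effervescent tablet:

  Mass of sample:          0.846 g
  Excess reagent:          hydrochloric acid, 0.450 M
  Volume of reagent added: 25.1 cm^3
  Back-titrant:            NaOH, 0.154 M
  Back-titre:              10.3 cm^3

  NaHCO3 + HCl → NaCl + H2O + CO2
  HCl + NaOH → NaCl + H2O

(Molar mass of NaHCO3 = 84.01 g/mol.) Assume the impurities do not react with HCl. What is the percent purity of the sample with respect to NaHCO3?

n(HCl) added = 0.0251 × 0.450 = 0.0113 mol
n(NaOH) used in back-titration = 0.0103 × 0.154 = 1.59 × 10^-3 mol
n(HCl) left over = 1.59 × 10^-3 mol (1:1 ratio)
n(HCl) consumed by analyte = 0.0113 − 1.59 × 10^-3 = 9.71 × 10^-3 mol
n(NaHCO3) = 9.71 × 10^-3 mol (1:1 ratio)
mass of NaHCO3 = 9.71 × 10^-3 × 84.01 = 0.816 g
% NaHCO3 = 0.816 / 0.846 × 100 = 96.4 %

96.4 %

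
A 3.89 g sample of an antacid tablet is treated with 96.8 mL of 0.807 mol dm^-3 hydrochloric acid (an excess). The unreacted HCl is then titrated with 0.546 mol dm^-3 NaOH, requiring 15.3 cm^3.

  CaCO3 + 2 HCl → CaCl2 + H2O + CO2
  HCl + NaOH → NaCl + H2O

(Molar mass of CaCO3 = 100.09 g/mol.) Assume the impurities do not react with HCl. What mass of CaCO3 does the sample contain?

3.49 g

n(HCl) added = 0.0968 × 0.807 = 0.0781 mol
n(NaOH) used in back-titration = 0.0153 × 0.546 = 8.35 × 10^-3 mol
n(HCl) left over = 8.35 × 10^-3 mol (1:1 ratio)
n(HCl) consumed by analyte = 0.0781 − 8.35 × 10^-3 = 0.0698 mol
From the 1:2 ratio, n(CaCO3) = 1/2 × 0.0698 = 0.0349 mol
mass of CaCO3 = 0.0349 × 100.09 = 3.49 g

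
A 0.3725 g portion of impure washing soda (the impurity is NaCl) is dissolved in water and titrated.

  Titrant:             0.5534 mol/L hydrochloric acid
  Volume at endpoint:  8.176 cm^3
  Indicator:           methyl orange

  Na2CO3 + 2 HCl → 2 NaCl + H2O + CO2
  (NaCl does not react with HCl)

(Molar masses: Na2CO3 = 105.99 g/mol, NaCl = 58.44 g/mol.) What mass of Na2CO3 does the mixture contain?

n(HCl) = 0.008176 × 0.5534 = 4.525 × 10^-3 mol
Let x = n(Na2CO3), y = n(NaCl).
Titrant: 2x = 4.525 × 10^-3;  mass: 105.99x + 58.44y = 0.3725
Solving, x = 2.262 × 10^-3 mol, y = 2.271 × 10^-3 mol
mass of Na2CO3 = 2.262 × 10^-3 × 105.99 = 0.2398 g

0.2398 g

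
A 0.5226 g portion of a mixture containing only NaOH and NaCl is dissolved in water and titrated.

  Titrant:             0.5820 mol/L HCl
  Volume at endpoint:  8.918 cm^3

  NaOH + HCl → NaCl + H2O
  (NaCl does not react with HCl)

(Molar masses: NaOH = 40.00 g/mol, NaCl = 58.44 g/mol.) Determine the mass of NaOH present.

n(HCl) = 0.008918 × 0.5820 = 5.190 × 10^-3 mol
Let x = n(NaOH), y = n(NaCl).
Titrant: 1x = 5.190 × 10^-3;  mass: 40.00x + 58.44y = 0.5226
Solving, x = 5.190 × 10^-3 mol, y = 5.390 × 10^-3 mol
mass of NaOH = 5.190 × 10^-3 × 40.00 = 0.2076 g

0.2076 g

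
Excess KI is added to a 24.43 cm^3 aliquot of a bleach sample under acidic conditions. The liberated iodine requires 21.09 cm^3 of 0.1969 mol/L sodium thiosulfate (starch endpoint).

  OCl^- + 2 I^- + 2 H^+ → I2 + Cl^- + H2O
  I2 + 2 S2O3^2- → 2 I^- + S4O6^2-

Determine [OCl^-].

n(S2O3^2-) = 0.02109 × 0.1969 = 4.153 × 10^-3 mol
n(I2) = n(S2O3^2-)/2 = 2.076 × 10^-3 mol
n(OCl^-) in the aliquot = 2.076 × 10^-3 mol (1:1 ratio)
[OCl^-] = 2.076 × 10^-3 / 0.02443 = 0.08499 mol/L

0.08499 mol/L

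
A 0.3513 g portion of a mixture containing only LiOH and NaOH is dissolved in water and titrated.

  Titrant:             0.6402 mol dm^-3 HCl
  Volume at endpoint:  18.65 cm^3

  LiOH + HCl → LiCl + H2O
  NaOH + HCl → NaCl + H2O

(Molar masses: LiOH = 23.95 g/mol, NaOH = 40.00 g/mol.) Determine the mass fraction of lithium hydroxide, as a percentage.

53.64 %

n(HCl) = 0.01865 × 0.6402 = 0.01194 mol
Let x = n(LiOH), y = n(NaOH).
Titrant: 1x + 1y = 0.01194;  mass: 23.95x + 40.00y = 0.3513
Solving, x = 7.868 × 10^-3 mol, y = 4.071 × 10^-3 mol
mass of LiOH = 7.868 × 10^-3 × 23.95 = 0.1885 g
% LiOH = 0.1885 / 0.3513 × 100 = 53.64 %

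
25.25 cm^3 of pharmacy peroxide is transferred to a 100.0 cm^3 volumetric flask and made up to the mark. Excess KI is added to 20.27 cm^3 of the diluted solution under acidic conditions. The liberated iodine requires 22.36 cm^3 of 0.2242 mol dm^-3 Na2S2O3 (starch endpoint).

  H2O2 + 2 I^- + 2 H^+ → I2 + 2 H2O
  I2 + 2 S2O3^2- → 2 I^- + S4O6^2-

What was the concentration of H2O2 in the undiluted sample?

n(S2O3^2-) = 0.02236 × 0.2242 = 5.013 × 10^-3 mol
n(I2) = n(S2O3^2-)/2 = 2.507 × 10^-3 mol
n(H2O2) in the aliquot = 2.507 × 10^-3 mol (1:1 ratio)
[H2O2]_dilute = 2.507 × 10^-3 / 0.02027 = 0.1237 mol/L
[H2O2]_original = 0.1237 × 100.0/25.25 = 0.4897 mol/L

0.4897 mol/L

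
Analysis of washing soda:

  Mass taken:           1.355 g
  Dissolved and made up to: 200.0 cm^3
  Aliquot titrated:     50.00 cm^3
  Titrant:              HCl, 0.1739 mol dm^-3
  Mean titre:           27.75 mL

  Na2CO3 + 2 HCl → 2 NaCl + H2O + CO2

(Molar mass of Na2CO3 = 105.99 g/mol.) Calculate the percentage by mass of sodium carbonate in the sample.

75.49 %

n(HCl) per titration = 0.02775 × 0.1739 = 4.826 × 10^-3 mol
From the 1:2 ratio, n(Na2CO3) in each aliquot = 1/2 × 4.826 × 10^-3 = 2.413 × 10^-3 mol
n(Na2CO3) in the whole flask = 2.413 × 10^-3 × 200.0/50.00 = 9.651 × 10^-3 mol
mass of Na2CO3 = 9.651 × 10^-3 × 105.99 = 1.023 g
% Na2CO3 = 1.023 / 1.355 × 100 = 75.49 %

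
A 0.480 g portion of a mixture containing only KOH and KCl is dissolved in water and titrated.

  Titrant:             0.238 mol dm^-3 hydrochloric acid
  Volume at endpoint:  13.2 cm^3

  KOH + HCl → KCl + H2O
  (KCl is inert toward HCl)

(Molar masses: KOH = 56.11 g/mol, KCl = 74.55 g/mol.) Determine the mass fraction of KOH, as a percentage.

n(HCl) = 0.0132 × 0.238 = 3.14 × 10^-3 mol
Let x = n(KOH), y = n(KCl).
Titrant: 1x = 3.14 × 10^-3;  mass: 56.11x + 74.55y = 0.480
Solving, x = 3.14 × 10^-3 mol, y = 4.07 × 10^-3 mol
mass of KOH = 3.14 × 10^-3 × 56.11 = 0.176 g
% KOH = 0.176 / 0.480 × 100 = 36.7 %

36.7 %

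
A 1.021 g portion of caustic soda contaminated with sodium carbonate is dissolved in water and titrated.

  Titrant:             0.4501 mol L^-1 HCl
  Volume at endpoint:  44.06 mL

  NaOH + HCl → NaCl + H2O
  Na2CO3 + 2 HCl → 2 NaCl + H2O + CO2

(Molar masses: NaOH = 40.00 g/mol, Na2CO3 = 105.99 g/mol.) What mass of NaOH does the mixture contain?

n(HCl) = 0.04406 × 0.4501 = 0.01983 mol
Let x = n(NaOH), y = n(Na2CO3).
Titrant: 1x + 2y = 0.01983;  mass: 40.00x + 105.99y = 1.021
Solving, x = 2.306 × 10^-3 mol, y = 8.763 × 10^-3 mol
mass of NaOH = 2.306 × 10^-3 × 40.00 = 0.09224 g

0.09224 g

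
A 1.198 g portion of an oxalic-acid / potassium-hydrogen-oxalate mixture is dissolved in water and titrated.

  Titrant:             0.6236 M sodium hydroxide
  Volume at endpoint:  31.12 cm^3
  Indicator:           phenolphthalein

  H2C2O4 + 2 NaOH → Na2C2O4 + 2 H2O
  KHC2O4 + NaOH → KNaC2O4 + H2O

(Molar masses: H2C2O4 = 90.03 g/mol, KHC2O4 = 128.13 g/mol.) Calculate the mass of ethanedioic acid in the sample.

n(NaOH) = 0.03112 × 0.6236 = 0.01941 mol
Let x = n(H2C2O4), y = n(KHC2O4).
Titrant: 2x + 1y = 0.01941;  mass: 90.03x + 128.13y = 1.198
Solving, x = 7.752 × 10^-3 mol, y = 3.903 × 10^-3 mol
mass of H2C2O4 = 7.752 × 10^-3 × 90.03 = 0.6979 g

0.6979 g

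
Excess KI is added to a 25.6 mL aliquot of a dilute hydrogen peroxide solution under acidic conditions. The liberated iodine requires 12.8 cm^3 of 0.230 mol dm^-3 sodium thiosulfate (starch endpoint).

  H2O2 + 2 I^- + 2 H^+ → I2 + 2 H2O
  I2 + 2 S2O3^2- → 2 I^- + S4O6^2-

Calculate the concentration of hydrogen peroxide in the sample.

0.0575 mol/L

n(S2O3^2-) = 0.0128 × 0.230 = 2.94 × 10^-3 mol
n(I2) = n(S2O3^2-)/2 = 1.47 × 10^-3 mol
n(H2O2) in the aliquot = 1.47 × 10^-3 mol (1:1 ratio)
[H2O2] = 1.47 × 10^-3 / 0.0256 = 0.0575 mol/L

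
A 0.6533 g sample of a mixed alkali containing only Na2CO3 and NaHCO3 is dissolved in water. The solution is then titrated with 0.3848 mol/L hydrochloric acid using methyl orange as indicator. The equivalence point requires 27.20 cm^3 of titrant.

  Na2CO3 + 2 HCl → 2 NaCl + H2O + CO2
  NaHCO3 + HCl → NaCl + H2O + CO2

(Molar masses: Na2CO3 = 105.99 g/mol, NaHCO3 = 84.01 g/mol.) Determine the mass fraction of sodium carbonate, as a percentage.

59.11 %

n(HCl) = 0.02720 × 0.3848 = 0.01047 mol
Let x = n(Na2CO3), y = n(NaHCO3).
Titrant: 2x + 1y = 0.01047;  mass: 105.99x + 84.01y = 0.6533
Solving, x = 3.643 × 10^-3 mol, y = 3.180 × 10^-3 mol
mass of Na2CO3 = 3.643 × 10^-3 × 105.99 = 0.3862 g
% Na2CO3 = 0.3862 / 0.6533 × 100 = 59.11 %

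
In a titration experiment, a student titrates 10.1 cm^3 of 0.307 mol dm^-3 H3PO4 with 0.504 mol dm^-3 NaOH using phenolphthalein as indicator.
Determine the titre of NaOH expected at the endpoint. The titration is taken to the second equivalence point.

H3PO4 + 2 NaOH → Na2HPO4 + 2 H2O
n(H3PO4) = 0.0101 L × 0.307 mol/L = 3.10 × 10^-3 mol
From the 2:1 stoichiometry, n(NaOH) = 2/1 × 3.10 × 10^-3 = 6.20 × 10^-3 mol
V(NaOH) = 6.20 × 10^-3 mol / 0.504 mol/L = 0.0123 L = 12.3 mL

12.3 mL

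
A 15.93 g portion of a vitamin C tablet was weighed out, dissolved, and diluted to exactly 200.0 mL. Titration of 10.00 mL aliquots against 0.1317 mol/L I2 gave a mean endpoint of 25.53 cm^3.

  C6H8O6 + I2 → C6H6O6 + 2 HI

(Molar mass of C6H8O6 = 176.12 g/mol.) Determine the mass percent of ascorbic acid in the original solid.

74.35 %

n(I2) per titration = 0.02553 × 0.1317 = 3.362 × 10^-3 mol
n(C6H8O6) in each aliquot = 3.362 × 10^-3 mol (1:1 ratio)
n(C6H8O6) in the whole flask = 3.362 × 10^-3 × 200.0/10.00 = 0.06725 mol
mass of C6H8O6 = 0.06725 × 176.12 = 11.84 g
% C6H8O6 = 11.84 / 15.93 × 100 = 74.35 %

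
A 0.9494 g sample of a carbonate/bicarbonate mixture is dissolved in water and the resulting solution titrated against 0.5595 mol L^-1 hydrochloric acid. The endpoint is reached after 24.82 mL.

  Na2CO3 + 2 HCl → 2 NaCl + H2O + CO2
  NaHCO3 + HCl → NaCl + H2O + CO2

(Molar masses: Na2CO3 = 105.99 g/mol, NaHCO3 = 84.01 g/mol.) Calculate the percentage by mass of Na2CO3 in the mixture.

n(HCl) = 0.02482 × 0.5595 = 0.01389 mol
Let x = n(Na2CO3), y = n(NaHCO3).
Titrant: 2x + 1y = 0.01389;  mass: 105.99x + 84.01y = 0.9494
Solving, x = 3.502 × 10^-3 mol, y = 6.883 × 10^-3 mol
mass of Na2CO3 = 3.502 × 10^-3 × 105.99 = 0.3712 g
% Na2CO3 = 0.3712 / 0.9494 × 100 = 39.10 %

39.10 %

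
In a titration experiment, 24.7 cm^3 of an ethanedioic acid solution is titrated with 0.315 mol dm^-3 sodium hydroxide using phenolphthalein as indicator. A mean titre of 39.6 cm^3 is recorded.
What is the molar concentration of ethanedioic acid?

H2C2O4 + 2 NaOH → Na2C2O4 + 2 H2O
n(NaOH) = 0.0396 L × 0.315 mol/L = 0.0125 mol
From the 1:2 mole ratio, n(H2C2O4) = 1/2 × 0.0125 = 6.24 × 10^-3 mol
[H2C2O4] = 6.24 × 10^-3 mol / 0.0247 L = 0.253 mol/L

0.253 mol/L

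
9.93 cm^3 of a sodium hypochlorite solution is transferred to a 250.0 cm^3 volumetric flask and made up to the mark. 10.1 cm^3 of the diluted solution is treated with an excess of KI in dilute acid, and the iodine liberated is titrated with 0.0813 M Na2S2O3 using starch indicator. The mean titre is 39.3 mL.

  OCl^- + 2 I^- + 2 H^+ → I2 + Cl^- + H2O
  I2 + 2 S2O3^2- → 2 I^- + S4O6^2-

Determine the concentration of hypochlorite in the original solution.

n(S2O3^2-) = 0.0393 × 0.0813 = 3.20 × 10^-3 mol
n(I2) = n(S2O3^2-)/2 = 1.60 × 10^-3 mol
n(OCl^-) in the aliquot = 1.60 × 10^-3 mol (1:1 ratio)
[OCl^-]_dilute = 1.60 × 10^-3 / 0.0101 = 0.158 mol/L
[OCl^-]_original = 0.158 × 250.0/9.93 = 3.98 mol/L

3.98 M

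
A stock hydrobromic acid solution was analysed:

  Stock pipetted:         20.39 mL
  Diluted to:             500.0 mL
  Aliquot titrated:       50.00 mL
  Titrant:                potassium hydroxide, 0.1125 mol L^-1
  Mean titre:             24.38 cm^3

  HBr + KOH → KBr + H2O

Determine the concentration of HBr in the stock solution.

n(KOH) = 0.02438 × 0.1125 = 2.743 × 10^-3 mol
n(HBr) in the aliquot = 2.743 × 10^-3 mol (1:1 ratio)
[HBr]_dilute = 2.743 × 10^-3 / 0.05000 = 0.05485 mol/L
Dilution factor = 500.0 / 20.39 = 24.52
[HBr]_stock = 0.05485 × 24.52 = 1.345 mol/L

1.345 mol/L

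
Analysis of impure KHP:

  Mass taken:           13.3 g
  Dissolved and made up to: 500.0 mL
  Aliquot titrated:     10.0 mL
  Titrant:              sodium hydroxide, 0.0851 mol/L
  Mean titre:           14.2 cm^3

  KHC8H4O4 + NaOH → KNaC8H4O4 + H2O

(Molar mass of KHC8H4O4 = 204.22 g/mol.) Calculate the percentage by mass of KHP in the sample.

92.8 %

n(NaOH) per titration = 0.0142 × 0.0851 = 1.21 × 10^-3 mol
n(KHC8H4O4) in each aliquot = 1.21 × 10^-3 mol (1:1 ratio)
n(KHC8H4O4) in the whole flask = 1.21 × 10^-3 × 500.0/10.0 = 0.0604 mol
mass of KHC8H4O4 = 0.0604 × 204.22 = 12.3 g
% KHC8H4O4 = 12.3 / 13.3 × 100 = 92.8 %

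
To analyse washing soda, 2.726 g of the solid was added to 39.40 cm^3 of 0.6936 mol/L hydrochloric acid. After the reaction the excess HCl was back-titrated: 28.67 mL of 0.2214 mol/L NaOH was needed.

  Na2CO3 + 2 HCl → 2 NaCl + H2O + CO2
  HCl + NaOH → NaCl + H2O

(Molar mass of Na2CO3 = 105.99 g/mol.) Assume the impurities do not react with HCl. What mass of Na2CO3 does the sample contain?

n(HCl) added = 0.03940 × 0.6936 = 0.02733 mol
n(NaOH) used in back-titration = 0.02867 × 0.2214 = 6.348 × 10^-3 mol
n(HCl) left over = 6.348 × 10^-3 mol (1:1 ratio)
n(HCl) consumed by analyte = 0.02733 − 6.348 × 10^-3 = 0.02098 mol
From the 1:2 ratio, n(Na2CO3) = 1/2 × 0.02098 = 0.01049 mol
mass of Na2CO3 = 0.01049 × 105.99 = 1.112 g

1.112 g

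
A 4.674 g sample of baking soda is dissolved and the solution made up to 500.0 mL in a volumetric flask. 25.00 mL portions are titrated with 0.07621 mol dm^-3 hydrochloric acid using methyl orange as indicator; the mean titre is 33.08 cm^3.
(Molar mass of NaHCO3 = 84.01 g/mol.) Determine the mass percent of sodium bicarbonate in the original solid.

90.63 %

NaHCO3 + HCl → NaCl + H2O + CO2
n(HCl) per titration = 0.03308 × 0.07621 = 2.521 × 10^-3 mol
n(NaHCO3) in each aliquot = 2.521 × 10^-3 mol (1:1 ratio)
n(NaHCO3) in the whole flask = 2.521 × 10^-3 × 500.0/25.00 = 0.05042 mol
mass of NaHCO3 = 0.05042 × 84.01 = 4.236 g
% NaHCO3 = 4.236 / 4.674 × 100 = 90.63 %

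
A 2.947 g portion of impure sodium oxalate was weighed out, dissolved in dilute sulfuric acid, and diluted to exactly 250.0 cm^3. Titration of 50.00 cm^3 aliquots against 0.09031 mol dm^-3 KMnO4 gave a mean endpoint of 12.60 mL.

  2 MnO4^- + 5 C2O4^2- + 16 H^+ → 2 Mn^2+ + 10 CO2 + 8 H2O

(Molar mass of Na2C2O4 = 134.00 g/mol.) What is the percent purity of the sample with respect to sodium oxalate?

64.68 %

n(KMnO4) per titration = 0.01260 × 0.09031 = 1.138 × 10^-3 mol
From the 5:2 ratio, n(Na2C2O4) in each aliquot = 5/2 × 1.138 × 10^-3 = 2.845 × 10^-3 mol
n(Na2C2O4) in the whole flask = 2.845 × 10^-3 × 250.0/50.00 = 0.01422 mol
mass of Na2C2O4 = 0.01422 × 134.00 = 1.906 g
% Na2C2O4 = 1.906 / 2.947 × 100 = 64.68 %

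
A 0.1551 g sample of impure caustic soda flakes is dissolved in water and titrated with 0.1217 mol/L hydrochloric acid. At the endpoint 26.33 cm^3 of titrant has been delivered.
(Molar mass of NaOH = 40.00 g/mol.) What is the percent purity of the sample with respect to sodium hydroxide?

82.64 %

NaOH + HCl → NaCl + H2O
n(HCl) = 0.02633 L × 0.1217 mol/L = 3.204 × 10^-3 mol
n(NaOH) = 3.204 × 10^-3 mol (1:1 ratio)
mass of NaOH = 3.204 × 10^-3 × 40.00 g/mol = 0.1282 g
% NaOH = 0.1282 / 0.1551 × 100 = 82.64 %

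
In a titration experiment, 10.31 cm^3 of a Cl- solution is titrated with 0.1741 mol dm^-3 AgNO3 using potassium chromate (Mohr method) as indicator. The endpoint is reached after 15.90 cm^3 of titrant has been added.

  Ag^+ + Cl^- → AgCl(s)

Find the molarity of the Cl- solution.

n(AgNO3) = 0.01590 L × 0.1741 mol/L = 2.768 × 10^-3 mol
n(Cl-) = 2.768 × 10^-3 mol (1:1 mole ratio)
[Cl-] = 2.768 × 10^-3 mol / 0.01031 L = 0.2685 mol/L

0.2685 mol/L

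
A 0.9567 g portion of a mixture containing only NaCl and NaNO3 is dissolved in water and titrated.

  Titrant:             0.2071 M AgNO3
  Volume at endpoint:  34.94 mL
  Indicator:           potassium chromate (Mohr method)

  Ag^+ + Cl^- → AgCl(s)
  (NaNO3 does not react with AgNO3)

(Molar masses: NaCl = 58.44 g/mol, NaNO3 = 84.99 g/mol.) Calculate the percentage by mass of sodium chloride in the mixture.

n(AgNO3) = 0.03494 × 0.2071 = 7.236 × 10^-3 mol
Let x = n(NaCl), y = n(NaNO3).
Titrant: 1x = 7.236 × 10^-3;  mass: 58.44x + 84.99y = 0.9567
Solving, x = 7.236 × 10^-3 mol, y = 6.281 × 10^-3 mol
mass of NaCl = 7.236 × 10^-3 × 58.44 = 0.4229 g
% NaCl = 0.4229 / 0.9567 × 100 = 44.20 %

44.20 %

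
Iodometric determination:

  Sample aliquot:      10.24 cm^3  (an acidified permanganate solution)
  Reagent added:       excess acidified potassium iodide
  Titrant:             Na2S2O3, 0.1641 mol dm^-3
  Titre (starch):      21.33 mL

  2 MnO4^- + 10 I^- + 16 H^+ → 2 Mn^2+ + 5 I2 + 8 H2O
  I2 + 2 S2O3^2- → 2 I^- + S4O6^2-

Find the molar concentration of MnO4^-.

n(S2O3^2-) = 0.02133 × 0.1641 = 3.500 × 10^-3 mol
n(I2) = n(S2O3^2-)/2 = 1.750 × 10^-3 mol
From the 2:5 ratio, n(MnO4^-) in the aliquot = 2/5 × 1.750 × 10^-3 = 7.001 × 10^-4 mol
[MnO4^-] = 7.001 × 10^-4 / 0.01024 = 0.06836 mol/L

0.06836 mol/L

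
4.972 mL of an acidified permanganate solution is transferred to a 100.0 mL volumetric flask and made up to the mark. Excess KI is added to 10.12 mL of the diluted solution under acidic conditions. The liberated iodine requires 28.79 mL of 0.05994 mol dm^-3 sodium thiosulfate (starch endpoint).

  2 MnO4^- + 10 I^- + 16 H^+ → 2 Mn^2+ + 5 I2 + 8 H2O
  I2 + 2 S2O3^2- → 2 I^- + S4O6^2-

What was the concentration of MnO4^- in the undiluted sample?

0.6859 mol/L

n(S2O3^2-) = 0.02879 × 0.05994 = 1.726 × 10^-3 mol
n(I2) = n(S2O3^2-)/2 = 8.628 × 10^-4 mol
From the 2:5 ratio, n(MnO4^-) in the aliquot = 2/5 × 8.628 × 10^-4 = 3.451 × 10^-4 mol
[MnO4^-]_dilute = 3.451 × 10^-4 / 0.01012 = 0.03410 mol/L
[MnO4^-]_original = 0.03410 × 100.0/4.972 = 0.6859 mol/L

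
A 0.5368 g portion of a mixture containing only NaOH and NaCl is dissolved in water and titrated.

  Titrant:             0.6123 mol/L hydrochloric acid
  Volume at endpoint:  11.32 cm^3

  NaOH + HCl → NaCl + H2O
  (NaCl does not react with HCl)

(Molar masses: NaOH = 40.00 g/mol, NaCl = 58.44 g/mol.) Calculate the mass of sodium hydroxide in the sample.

0.2772 g

n(HCl) = 0.01132 × 0.6123 = 6.931 × 10^-3 mol
Let x = n(NaOH), y = n(NaCl).
Titrant: 1x = 6.931 × 10^-3;  mass: 40.00x + 58.44y = 0.5368
Solving, x = 6.931 × 10^-3 mol, y = 4.441 × 10^-3 mol
mass of NaOH = 6.931 × 10^-3 × 40.00 = 0.2772 g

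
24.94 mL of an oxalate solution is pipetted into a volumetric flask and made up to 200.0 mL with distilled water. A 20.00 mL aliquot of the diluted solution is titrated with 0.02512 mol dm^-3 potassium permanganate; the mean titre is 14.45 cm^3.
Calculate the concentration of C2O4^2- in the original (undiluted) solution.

2 MnO4^- + 5 C2O4^2- + 16 H^+ → 2 Mn^2+ + 10 CO2 + 8 H2O
n(KMnO4) = 0.01445 × 0.02512 = 3.630 × 10^-4 mol
From the 5:2 ratio, n(C2O4^2-) in the aliquot = 5/2 × 3.630 × 10^-4 = 9.075 × 10^-4 mol
[C2O4^2-]_dilute = 9.075 × 10^-4 / 0.02000 = 0.04537 mol/L
Dilution factor = 200.0 / 24.94 = 8.019
[C2O4^2-]_stock = 0.04537 × 8.019 = 0.3639 mol/L

0.3639 mol/L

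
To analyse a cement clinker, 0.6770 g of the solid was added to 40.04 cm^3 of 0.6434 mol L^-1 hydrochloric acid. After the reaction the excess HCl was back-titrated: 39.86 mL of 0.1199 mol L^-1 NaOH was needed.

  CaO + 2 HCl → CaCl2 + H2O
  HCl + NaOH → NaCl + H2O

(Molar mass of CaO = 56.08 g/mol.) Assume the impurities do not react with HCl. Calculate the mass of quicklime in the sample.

n(HCl) added = 0.04004 × 0.6434 = 0.02576 mol
n(NaOH) used in back-titration = 0.03986 × 0.1199 = 4.779 × 10^-3 mol
n(HCl) left over = 4.779 × 10^-3 mol (1:1 ratio)
n(HCl) consumed by analyte = 0.02576 − 4.779 × 10^-3 = 0.02098 mol
From the 1:2 ratio, n(CaO) = 1/2 × 0.02098 = 0.01049 mol
mass of CaO = 0.01049 × 56.08 = 0.5883 g

0.5883 g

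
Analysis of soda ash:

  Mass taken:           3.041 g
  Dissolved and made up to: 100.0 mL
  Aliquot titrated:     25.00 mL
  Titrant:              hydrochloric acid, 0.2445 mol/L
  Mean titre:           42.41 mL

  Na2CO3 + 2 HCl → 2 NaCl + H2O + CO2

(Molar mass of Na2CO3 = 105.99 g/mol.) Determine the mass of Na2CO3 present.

n(HCl) per titration = 0.04241 × 0.2445 = 0.01037 mol
From the 1:2 ratio, n(Na2CO3) in each aliquot = 1/2 × 0.01037 = 5.185 × 10^-3 mol
n(Na2CO3) in the whole flask = 5.185 × 10^-3 × 100.0/25.00 = 0.02074 mol
mass of Na2CO3 = 0.02074 × 105.99 = 2.198 g

2.198 g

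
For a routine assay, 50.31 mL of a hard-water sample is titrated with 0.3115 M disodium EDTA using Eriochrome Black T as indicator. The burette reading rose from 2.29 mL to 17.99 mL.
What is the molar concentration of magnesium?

0.09721 M

Mg^2+ + EDTA^4- → [Mg(EDTA)]^2-
n(EDTA) = 0.01570 L × 0.3115 mol/L = 4.891 × 10^-3 mol
n(Mg2+) = 4.891 × 10^-3 mol (1:1 mole ratio)
[Mg2+] = 4.891 × 10^-3 mol / 0.05031 L = 0.09721 mol/L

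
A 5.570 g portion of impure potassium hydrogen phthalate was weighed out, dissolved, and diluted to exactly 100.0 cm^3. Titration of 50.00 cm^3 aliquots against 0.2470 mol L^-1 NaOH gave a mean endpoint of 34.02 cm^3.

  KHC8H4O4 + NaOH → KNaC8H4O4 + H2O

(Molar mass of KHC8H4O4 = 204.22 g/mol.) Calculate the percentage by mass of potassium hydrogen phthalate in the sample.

n(NaOH) per titration = 0.03402 × 0.2470 = 8.403 × 10^-3 mol
n(KHC8H4O4) in each aliquot = 8.403 × 10^-3 mol (1:1 ratio)
n(KHC8H4O4) in the whole flask = 8.403 × 10^-3 × 100.0/50.00 = 0.01681 mol
mass of KHC8H4O4 = 0.01681 × 204.22 = 3.432 g
% KHC8H4O4 = 3.432 / 5.570 × 100 = 61.62 %

61.62 %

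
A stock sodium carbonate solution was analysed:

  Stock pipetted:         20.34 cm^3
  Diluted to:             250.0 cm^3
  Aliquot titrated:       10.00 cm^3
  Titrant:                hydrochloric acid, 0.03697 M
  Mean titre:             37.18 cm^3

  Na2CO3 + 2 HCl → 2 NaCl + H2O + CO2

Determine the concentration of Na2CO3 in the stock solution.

0.8447 M

n(HCl) = 0.03718 × 0.03697 = 1.375 × 10^-3 mol
From the 1:2 ratio, n(Na2CO3) in the aliquot = 1/2 × 1.375 × 10^-3 = 6.873 × 10^-4 mol
[Na2CO3]_dilute = 6.873 × 10^-4 / 0.01000 = 0.06873 mol/L
Dilution factor = 250.0 / 20.34 = 12.29
[Na2CO3]_stock = 0.06873 × 12.29 = 0.8447 mol/L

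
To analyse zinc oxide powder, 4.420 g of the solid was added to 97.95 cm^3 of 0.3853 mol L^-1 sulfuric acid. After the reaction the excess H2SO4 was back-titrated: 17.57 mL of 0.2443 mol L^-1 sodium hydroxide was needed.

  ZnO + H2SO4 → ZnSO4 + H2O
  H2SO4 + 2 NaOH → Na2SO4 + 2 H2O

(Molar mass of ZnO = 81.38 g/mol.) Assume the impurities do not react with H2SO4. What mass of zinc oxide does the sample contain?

n(H2SO4) added = 0.09795 × 0.3853 = 0.03774 mol
n(NaOH) used in back-titration = 0.01757 × 0.2443 = 4.292 × 10^-3 mol
From the 1:2 ratio, n(H2SO4) left over = 1/2 × 4.292 × 10^-3 = 2.146 × 10^-3 mol
n(H2SO4) consumed by analyte = 0.03774 − 2.146 × 10^-3 = 0.03559 mol
n(ZnO) = 0.03559 mol (1:1 ratio)
mass of ZnO = 0.03559 × 81.38 = 2.897 g

2.897 g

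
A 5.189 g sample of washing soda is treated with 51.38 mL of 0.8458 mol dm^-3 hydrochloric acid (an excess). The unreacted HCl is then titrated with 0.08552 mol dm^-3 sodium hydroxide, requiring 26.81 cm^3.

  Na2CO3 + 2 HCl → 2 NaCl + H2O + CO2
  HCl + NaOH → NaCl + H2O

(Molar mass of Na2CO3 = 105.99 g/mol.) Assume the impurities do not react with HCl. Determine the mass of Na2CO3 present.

2.182 g

n(HCl) added = 0.05138 × 0.8458 = 0.04346 mol
n(NaOH) used in back-titration = 0.02681 × 0.08552 = 2.293 × 10^-3 mol
n(HCl) left over = 2.293 × 10^-3 mol (1:1 ratio)
n(HCl) consumed by analyte = 0.04346 − 2.293 × 10^-3 = 0.04116 mol
From the 1:2 ratio, n(Na2CO3) = 1/2 × 0.04116 = 0.02058 mol
mass of Na2CO3 = 0.02058 × 105.99 = 2.182 g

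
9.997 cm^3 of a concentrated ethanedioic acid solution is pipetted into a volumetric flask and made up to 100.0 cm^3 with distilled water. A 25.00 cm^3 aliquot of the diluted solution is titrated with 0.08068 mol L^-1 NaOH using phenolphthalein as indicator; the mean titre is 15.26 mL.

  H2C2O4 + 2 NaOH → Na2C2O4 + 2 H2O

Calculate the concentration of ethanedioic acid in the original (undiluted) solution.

0.2463 mol/L

n(NaOH) = 0.01526 × 0.08068 = 1.231 × 10^-3 mol
From the 1:2 ratio, n(H2C2O4) in the aliquot = 1/2 × 1.231 × 10^-3 = 6.156 × 10^-4 mol
[H2C2O4]_dilute = 6.156 × 10^-4 / 0.02500 = 0.02462 mol/L
Dilution factor = 100.0 / 9.997 = 10.00
[H2C2O4]_stock = 0.02462 × 10.00 = 0.2463 mol/L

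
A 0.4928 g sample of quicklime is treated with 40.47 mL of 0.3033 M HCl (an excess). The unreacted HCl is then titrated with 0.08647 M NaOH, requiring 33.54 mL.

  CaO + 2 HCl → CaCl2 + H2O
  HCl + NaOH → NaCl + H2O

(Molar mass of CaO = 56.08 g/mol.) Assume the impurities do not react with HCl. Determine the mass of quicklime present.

n(HCl) added = 0.04047 × 0.3033 = 0.01227 mol
n(NaOH) used in back-titration = 0.03354 × 0.08647 = 2.900 × 10^-3 mol
n(HCl) left over = 2.900 × 10^-3 mol (1:1 ratio)
n(HCl) consumed by analyte = 0.01227 − 2.900 × 10^-3 = 9.374 × 10^-3 mol
From the 1:2 ratio, n(CaO) = 1/2 × 9.374 × 10^-3 = 4.687 × 10^-3 mol
mass of CaO = 4.687 × 10^-3 × 56.08 = 0.2629 g

0.2629 g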